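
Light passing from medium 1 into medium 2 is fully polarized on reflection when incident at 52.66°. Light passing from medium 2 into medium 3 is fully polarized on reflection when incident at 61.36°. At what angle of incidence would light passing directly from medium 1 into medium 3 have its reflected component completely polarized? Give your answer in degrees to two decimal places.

tan θ_B(1→2) = n₂/n₁ = tan 52.66° = 1.3108.
tan θ_B(2→3) = n₃/n₂ = tan 61.36° = 1.8311.
So n₃/n₁ = (n₂/n₁)(n₃/n₂) = 1.3108 × 1.8311 = 2.4002.
θ_B(1→3) = arctan(2.4002) = 67.38°.

θ_B ≈ 67.38°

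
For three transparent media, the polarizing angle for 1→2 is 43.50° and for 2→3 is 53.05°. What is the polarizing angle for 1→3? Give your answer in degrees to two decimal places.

θ_B ≈ 51.60°

Each Brewster angle gives a ratio: n₂/n₁ = tan 43.50° = 0.9490, n₃/n₂ = tan 53.05° = 1.3295.
Multiplying, n₃/n₁ = 0.9490 × 1.3295 = 1.2616, and θ_B(1→3) = arctan 1.2616 = 51.60°.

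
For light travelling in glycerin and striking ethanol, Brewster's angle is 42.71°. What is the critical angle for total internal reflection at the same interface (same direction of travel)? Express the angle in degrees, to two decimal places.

θ_c ≈ 67.38°

n₂/n₁ = tan 42.71° = 0.9231; the critical angle satisfies sin θ_c = n₂/n₁.
θ_c = arcsin(0.9231) = 67.38°.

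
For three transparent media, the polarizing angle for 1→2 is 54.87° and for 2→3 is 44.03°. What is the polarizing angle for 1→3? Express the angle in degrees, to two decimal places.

θ_B ≈ 53.95°

Each Brewster angle gives a ratio: n₂/n₁ = tan 54.87° = 1.4213, n₃/n₂ = tan 44.03° = 0.9667.
So n₃/n₁ = (n₂/n₁)(n₃/n₂) = 1.4213 × 0.9667 = 1.3739.
θ_B(1→3) = arctan(1.3739) = 53.95°.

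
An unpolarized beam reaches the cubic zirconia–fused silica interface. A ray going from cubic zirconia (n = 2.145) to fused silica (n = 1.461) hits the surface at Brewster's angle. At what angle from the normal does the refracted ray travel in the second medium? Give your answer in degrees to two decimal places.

tan θ_B = n₂/n₁ = 1.461/2.145 = 0.6811, so θ_B = 34.26°.
Since θ_B + θ_t = 90° at Brewster incidence, θ_t = 90° − 34.26° = 55.74°.

θ_t ≈ 55.74°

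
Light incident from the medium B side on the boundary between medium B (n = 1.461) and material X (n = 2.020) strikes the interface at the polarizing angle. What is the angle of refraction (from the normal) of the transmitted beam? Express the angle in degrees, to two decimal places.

θ_t ≈ 35.88°

First find Brewster's angle: tan θ_B = 2.020/1.461 = 1.3826, giving θ_B = 54.12°.
Since θ_B + θ_t = 90° at Brewster incidence, θ_t = 90° − 54.12° = 35.88°.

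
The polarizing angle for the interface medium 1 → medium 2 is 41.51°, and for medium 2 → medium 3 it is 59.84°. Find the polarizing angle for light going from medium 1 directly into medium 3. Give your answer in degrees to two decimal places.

n₂/n₁ = tan 41.51° = 0.8850 and n₃/n₂ = tan 59.84° = 1.7209.
n₃/n₁ = 1.5231. Then tan θ_B(1→3) = n₃/n₁, so θ_B(1→3) = arctan(1.5231) = 56.71°.

θ_B ≈ 56.71°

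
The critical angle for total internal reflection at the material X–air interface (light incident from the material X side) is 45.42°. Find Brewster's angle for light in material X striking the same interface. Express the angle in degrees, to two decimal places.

sin θ_c = n₂/n₁, so n₂/n₁ = sin 45.42° = 0.7123.
Brewster: tan θ_B = n₂/n₁ = 0.7123.
θ_B = arctan(0.7123) = 35.46°.

θ_B ≈ 35.46°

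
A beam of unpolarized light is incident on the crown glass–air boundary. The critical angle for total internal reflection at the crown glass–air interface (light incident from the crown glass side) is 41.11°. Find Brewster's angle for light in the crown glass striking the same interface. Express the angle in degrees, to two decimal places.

At the critical angle sin θ_c = n₂/n₁, giving n₂/n₁ = sin 41.11° = 0.6575.
Then tan θ_B = n₂/n₁ = 0.6575, so θ_B = arctan 0.6575 = 33.33°.

θ_B ≈ 33.33°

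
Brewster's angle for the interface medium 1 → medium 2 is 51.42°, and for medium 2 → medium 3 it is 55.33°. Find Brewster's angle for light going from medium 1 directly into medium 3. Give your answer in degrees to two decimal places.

n₂/n₁ = tan 51.42° = 1.2536 and n₃/n₂ = tan 55.33° = 1.4458.
n₃/n₁ = 1.8124. Then tan θ_B(1→3) = n₃/n₁, so θ_B(1→3) = arctan(1.8124) = 61.11°.

θ_B ≈ 61.11°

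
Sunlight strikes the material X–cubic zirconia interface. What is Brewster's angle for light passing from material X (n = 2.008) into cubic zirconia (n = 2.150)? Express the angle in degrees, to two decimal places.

θ_B ≈ 46.96°

At Brewster's angle the reflected and refracted rays are perpendicular, which with Snell's law gives tan θ_B = n₂/n₁.
Here n₂/n₁ = 2.150/2.008 = 1.0707, and Brewster's law gives tan θ_B = n₂/n₁.
So θ_B = arctan 1.0707 = 46.96°.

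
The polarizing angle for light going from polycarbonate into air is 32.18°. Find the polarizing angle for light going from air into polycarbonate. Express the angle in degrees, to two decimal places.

θ_B' ≈ 57.82°

tan θ_B' = n₁/n₂ = 1/tan θ_B, so θ_B' = 90° − θ_B.
θ_B' = 90° − 32.18° = 57.82°.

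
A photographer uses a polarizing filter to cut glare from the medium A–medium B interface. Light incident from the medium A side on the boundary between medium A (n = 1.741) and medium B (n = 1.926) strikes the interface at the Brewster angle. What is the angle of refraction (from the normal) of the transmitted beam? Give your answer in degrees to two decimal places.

θ_B = arctan(n₂/n₁) = arctan(1.926/1.741) = 47.89°.
The refracted ray is perpendicular to the reflected ray, so θ_t = 90° − θ_B = 42.11°.

θ_t ≈ 42.11°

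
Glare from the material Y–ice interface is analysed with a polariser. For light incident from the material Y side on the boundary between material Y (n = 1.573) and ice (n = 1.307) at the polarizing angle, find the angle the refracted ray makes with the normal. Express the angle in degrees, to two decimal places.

First find Brewster's angle: tan θ_B = 1.307/1.573 = 0.8309, giving θ_B = 39.72°.
At Brewster's angle the reflected and refracted rays are perpendicular, so θ_t = 90° − θ_B = 90° − 39.72° = 50.28°.

θ_t ≈ 50.28°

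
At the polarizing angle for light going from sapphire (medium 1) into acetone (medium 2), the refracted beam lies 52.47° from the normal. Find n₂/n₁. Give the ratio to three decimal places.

n₂/n₁ ≈ 0.768

θ_B + θ_t = 90°, so θ_B = 90° − 52.47° = 37.53°.
tan θ_B = n₂/n₁, so n₂/n₁ = tan 37.53° = 0.768.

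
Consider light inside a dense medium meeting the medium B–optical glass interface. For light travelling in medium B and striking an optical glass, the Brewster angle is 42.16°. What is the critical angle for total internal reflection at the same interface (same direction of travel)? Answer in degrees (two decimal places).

θ_c ≈ 64.89°

From Brewster, n₂/n₁ = tan θ_B = tan 42.16° = 0.9055.
Then sin θ_c = n₂/n₁ = 0.9055, so θ_c = arcsin 0.9055 = 64.89°.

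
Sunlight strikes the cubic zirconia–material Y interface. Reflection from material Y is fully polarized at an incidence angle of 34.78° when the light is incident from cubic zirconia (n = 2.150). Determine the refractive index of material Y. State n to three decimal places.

Brewster's law: tan θ_B = n₂/n₁ (light incident in cubic zirconia, refracted into material Y).
n₂ = n₁ tan θ_B = 2.150 × tan 34.78° = 1.493.

n ≈ 1.493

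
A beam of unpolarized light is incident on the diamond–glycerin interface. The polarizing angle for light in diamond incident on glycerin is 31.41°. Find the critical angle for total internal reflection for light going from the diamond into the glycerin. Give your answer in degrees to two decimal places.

θ_c ≈ 37.64°

From Brewster, n₂/n₁ = tan θ_B = tan 31.41° = 0.6106.
Then sin θ_c = n₂/n₁ = 0.6106, so θ_c = arcsin 0.6106 = 37.64°.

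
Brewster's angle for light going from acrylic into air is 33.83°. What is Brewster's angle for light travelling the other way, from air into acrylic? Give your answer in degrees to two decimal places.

Reversing the direction swaps n₁ and n₂, so tan θ_B' = 1/tan θ_B and θ_B' = 90° − θ_B.
Hence θ_B' = 90° − 33.83° = 56.17°.

θ_B' ≈ 56.17°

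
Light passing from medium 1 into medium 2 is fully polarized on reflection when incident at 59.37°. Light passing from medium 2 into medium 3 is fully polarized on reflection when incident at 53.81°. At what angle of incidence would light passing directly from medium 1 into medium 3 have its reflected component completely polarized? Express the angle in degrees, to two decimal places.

tan θ_B(1→2) = n₂/n₁ = tan 59.37° = 1.6889.
tan θ_B(2→3) = n₃/n₂ = tan 53.81° = 1.3668.
So n₃/n₁ = (n₂/n₁)(n₃/n₂) = 1.6889 × 1.3668 = 2.3084.
θ_B(1→3) = arctan(2.3084) = 66.58°.

θ_B ≈ 66.58°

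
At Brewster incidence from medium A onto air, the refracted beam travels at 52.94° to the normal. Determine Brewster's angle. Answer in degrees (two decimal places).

Brewster's condition makes the reflected and refracted beams perpendicular: θ_B + θ_t = 90°.
θ_B = 90° − 52.94° = 37.06°.

θ_B ≈ 37.06°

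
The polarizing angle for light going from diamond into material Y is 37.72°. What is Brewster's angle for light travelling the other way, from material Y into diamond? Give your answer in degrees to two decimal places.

tan θ_B' = n₁/n₂ = 1/tan θ_B, so θ_B' = 90° − θ_B.
θ_B' = 90° − 37.72° = 52.28°.

θ_B' ≈ 52.28°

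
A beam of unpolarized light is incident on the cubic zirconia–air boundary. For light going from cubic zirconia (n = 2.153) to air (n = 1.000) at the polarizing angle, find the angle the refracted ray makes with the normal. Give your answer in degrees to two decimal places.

θ_t ≈ 65.09°

First find Brewster's angle: tan θ_B = 1.000/2.153 = 0.4645, giving θ_B = 24.91°.
At Brewster's angle the reflected and refracted rays are perpendicular, so θ_t = 90° − θ_B = 90° − 24.91° = 65.09°.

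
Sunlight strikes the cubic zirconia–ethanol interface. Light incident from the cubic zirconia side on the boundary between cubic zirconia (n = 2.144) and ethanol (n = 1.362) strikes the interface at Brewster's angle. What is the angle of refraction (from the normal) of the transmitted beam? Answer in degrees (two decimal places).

θ_t ≈ 57.57°

θ_B = arctan(n₂/n₁) = arctan(1.362/2.144) = 32.43°.
The refracted ray is perpendicular to the reflected ray, so θ_t = 90° − θ_B = 57.57°.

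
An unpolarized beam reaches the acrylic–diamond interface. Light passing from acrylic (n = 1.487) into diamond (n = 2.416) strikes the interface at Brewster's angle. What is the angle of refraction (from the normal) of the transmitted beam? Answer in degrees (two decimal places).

First find Brewster's angle: tan θ_B = 2.416/1.487 = 1.6247, giving θ_B = 58.39°.
The refracted ray is perpendicular to the reflected ray, so θ_t = 90° − θ_B = 31.61°.

θ_t ≈ 31.61°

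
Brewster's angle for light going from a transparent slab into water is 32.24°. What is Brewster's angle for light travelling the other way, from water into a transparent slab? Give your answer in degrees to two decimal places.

The two Brewster angles are complementary: θ_B' = 90° − θ_B = 90° − 32.24° = 57.76°.

θ_B' ≈ 57.76°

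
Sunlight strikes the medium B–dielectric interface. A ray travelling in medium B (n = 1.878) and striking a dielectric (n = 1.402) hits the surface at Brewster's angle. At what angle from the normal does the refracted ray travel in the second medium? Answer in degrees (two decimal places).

θ_t ≈ 53.26°

First find Brewster's angle: tan θ_B = 1.402/1.878 = 0.7465, giving θ_B = 36.74°.
At Brewster's angle the reflected and refracted rays are perpendicular, so θ_t = 90° − θ_B = 90° − 36.74° = 53.26°.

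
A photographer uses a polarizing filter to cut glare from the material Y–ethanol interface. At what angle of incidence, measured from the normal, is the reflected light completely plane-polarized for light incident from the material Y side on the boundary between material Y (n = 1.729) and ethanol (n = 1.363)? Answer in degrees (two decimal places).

θ_B ≈ 38.25°

Here n₂/n₁ = 1.363/1.729 = 0.7883, and Brewster's law gives tan θ_B = n₂/n₁.
θ_B = arctan(0.7883) = 38.25°.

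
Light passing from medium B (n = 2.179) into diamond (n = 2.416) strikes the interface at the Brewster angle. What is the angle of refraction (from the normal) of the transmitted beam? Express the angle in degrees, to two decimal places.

θ_B = arctan(n₂/n₁) = arctan(2.416/2.179) = 47.95°.
The refracted ray is perpendicular to the reflected ray, so θ_t = 90° − θ_B = 42.05°.

θ_t ≈ 42.05°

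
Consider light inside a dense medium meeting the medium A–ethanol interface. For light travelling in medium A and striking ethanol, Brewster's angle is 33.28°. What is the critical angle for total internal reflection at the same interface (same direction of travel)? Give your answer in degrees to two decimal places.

θ_c ≈ 41.02°

n₂/n₁ = tan 33.28° = 0.6564; the critical angle satisfies sin θ_c = n₂/n₁.
θ_c = arcsin(0.6564) = 41.02°.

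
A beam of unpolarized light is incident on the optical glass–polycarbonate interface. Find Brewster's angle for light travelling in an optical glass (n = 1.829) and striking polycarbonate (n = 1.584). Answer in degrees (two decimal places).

Here n₂/n₁ = 1.584/1.829 = 0.8660, and Brewster's law gives tan θ_B = n₂/n₁.
So θ_B = arctan 0.8660 = 40.89°.

θ_B ≈ 40.89°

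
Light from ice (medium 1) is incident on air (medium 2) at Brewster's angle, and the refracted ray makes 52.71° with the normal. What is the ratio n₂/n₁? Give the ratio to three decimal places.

n₂/n₁ ≈ 0.762

At Brewster incidence θ_B = 90° − θ_t = 90° − 52.71° = 37.29°.
Then n₂/n₁ = tan θ_B = tan 37.29° = 0.762.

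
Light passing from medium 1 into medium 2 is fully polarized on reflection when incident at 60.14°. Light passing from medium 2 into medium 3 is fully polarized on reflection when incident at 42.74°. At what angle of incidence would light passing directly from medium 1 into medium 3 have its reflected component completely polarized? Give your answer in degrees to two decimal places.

n₂/n₁ = tan 60.14° = 1.7419 and n₃/n₂ = tan 42.74° = 0.9241.
n₃/n₁ = 1.6096. Then tan θ_B(1→3) = n₃/n₁, so θ_B(1→3) = arctan(1.6096) = 58.15°.

θ_B ≈ 58.15°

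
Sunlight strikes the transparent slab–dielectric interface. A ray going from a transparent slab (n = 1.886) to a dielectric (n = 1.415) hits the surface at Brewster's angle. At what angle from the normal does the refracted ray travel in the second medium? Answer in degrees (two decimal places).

θ_t ≈ 53.12°

θ_B = arctan(n₂/n₁) = arctan(1.415/1.886) = 36.88°.
At Brewster's angle the reflected and refracted rays are perpendicular, so θ_t = 90° − θ_B = 90° − 36.88° = 53.12°.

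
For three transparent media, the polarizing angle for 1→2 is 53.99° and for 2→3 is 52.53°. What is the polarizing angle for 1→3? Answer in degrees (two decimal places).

tan θ_B(1→2) = n₂/n₁ = tan 53.99° = 1.3759.
tan θ_B(2→3) = n₃/n₂ = tan 52.53° = 1.3046.
So n₃/n₁ = (n₂/n₁)(n₃/n₂) = 1.3759 × 1.3046 = 1.7950.
θ_B(1→3) = arctan(1.7950) = 60.88°.

θ_B ≈ 60.88°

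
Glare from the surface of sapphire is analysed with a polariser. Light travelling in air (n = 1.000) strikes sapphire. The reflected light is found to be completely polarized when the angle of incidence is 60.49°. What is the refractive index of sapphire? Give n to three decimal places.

At Brewster's angle, tan θ_B = n₂/n₁ with n₁ on the incident side (air) and n₂ on the transmitted side (sapphire).
n₂ = n₁ tan θ_B = 1.000 × tan 60.49° = 1.767.

n ≈ 1.767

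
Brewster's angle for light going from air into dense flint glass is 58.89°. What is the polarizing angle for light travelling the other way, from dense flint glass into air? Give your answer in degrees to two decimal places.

The two Brewster angles are complementary: θ_B' = 90° − θ_B = 90° − 58.89° = 31.11°.

θ_B' ≈ 31.11°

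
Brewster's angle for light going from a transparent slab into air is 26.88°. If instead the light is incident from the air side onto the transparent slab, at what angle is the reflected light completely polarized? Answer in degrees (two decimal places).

θ_B' ≈ 63.12°

tan θ_B' = n₁/n₂ = 1/tan θ_B, so θ_B' = 90° − θ_B.
θ_B' = 90° − 26.88° = 63.12°.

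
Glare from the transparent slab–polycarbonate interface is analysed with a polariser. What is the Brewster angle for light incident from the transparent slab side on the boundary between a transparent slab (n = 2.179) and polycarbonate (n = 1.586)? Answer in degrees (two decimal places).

Here n₂/n₁ = 1.586/2.179 = 0.7279, and Brewster's law gives tan θ_B = n₂/n₁.
So θ_B = arctan 0.7279 = 36.05°.

θ_B ≈ 36.05°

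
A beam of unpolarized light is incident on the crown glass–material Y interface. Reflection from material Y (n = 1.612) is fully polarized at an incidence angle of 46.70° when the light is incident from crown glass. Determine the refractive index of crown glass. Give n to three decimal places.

Brewster's law: tan θ_B = n₂/n₁ (light incident in crown glass, refracted into material Y).
n₁ = n₂ / tan θ_B = 1.612 / tan 46.70° = 1.519.

n ≈ 1.519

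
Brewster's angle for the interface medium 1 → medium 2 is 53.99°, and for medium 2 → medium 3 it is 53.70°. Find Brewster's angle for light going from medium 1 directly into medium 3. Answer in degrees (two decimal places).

tan θ_B(1→2) = n₂/n₁ = tan 53.99° = 1.3759.
tan θ_B(2→3) = n₃/n₂ = tan 53.70° = 1.3613.
Multiplying, n₃/n₁ = 1.3759 × 1.3613 = 1.8730, and θ_B(1→3) = arctan 1.8730 = 61.90°.

θ_B ≈ 61.90°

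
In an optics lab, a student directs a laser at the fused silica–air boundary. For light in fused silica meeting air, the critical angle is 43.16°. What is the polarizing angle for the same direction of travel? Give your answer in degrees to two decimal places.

At the critical angle sin θ_c = n₂/n₁, giving n₂/n₁ = sin 43.16° = 0.6840.
Then tan θ_B = n₂/n₁ = 0.6840, so θ_B = arctan 0.6840 = 34.37°.

θ_B ≈ 34.37°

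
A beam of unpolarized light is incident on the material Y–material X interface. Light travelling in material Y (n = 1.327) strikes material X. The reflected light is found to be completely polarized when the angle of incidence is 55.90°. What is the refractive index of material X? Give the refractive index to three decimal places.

n ≈ 1.960

Full polarization of the reflected beam means tan θ_B = n₂/n₁, where n₁ is the incident medium (material Y).
n₂ = n₁ tan θ_B = 1.327 × tan 55.90° = 1.960.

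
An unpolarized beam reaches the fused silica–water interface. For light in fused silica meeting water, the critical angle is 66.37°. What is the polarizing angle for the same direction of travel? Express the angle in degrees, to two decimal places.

θ_B ≈ 42.49°

At the critical angle sin θ_c = n₂/n₁, giving n₂/n₁ = sin 66.37° = 0.9162.
Then tan θ_B = n₂/n₁ = 0.9162, so θ_B = arctan 0.9162 = 42.49°.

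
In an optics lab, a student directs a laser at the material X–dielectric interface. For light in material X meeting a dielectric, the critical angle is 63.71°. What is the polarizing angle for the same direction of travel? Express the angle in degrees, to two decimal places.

At the critical angle sin θ_c = n₂/n₁, giving n₂/n₁ = sin 63.71° = 0.8966.
Then tan θ_B = n₂/n₁ = 0.8966, so θ_B = arctan 0.8966 = 41.88°.

θ_B ≈ 41.88°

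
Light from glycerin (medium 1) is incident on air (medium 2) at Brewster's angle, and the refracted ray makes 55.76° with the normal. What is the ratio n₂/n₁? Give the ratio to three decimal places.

n₂/n₁ ≈ 0.681

At Brewster incidence θ_B = 90° − θ_t = 90° − 55.76° = 34.24°.
tan θ_B = n₂/n₁, so n₂/n₁ = tan 34.24° = 0.681.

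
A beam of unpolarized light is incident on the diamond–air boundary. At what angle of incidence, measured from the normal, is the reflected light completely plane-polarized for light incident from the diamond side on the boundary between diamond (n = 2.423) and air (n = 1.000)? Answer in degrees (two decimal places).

At Brewster's angle the reflected and refracted rays are perpendicular, which with Snell's law gives tan θ_B = n₂/n₁.
Here n₂/n₁ = 1.000/2.423 = 0.4127, and Brewster's law gives tan θ_B = n₂/n₁. Taking the arctangent, θ_B = 22.43°.

θ_B ≈ 22.43°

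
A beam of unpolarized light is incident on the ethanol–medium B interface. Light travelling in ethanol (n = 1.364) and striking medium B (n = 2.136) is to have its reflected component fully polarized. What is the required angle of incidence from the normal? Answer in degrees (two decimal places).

θ_B ≈ 57.44°

Brewster's condition: tan θ_B = n₂/n₁ = 2.136/1.364 = 1.5660. Taking the arctangent, θ_B = 57.44°.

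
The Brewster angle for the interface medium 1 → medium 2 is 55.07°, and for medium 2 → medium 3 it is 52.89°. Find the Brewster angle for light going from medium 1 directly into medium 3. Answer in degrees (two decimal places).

tan θ_B(1→2) = n₂/n₁ = tan 55.07° = 1.4319.
tan θ_B(2→3) = n₃/n₂ = tan 52.89° = 1.3218.
So n₃/n₁ = (n₂/n₁)(n₃/n₂) = 1.4319 × 1.3218 = 1.8926.
θ_B(1→3) = arctan(1.8926) = 62.15°.

θ_B ≈ 62.15°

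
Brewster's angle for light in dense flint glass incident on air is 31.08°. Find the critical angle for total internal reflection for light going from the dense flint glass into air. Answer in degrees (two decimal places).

tan θ_B = n₂/n₁ = tan 31.08° = 0.6028.
Total internal reflection: sin θ_c = n₂/n₁ = 0.6028.
θ_c = arcsin(0.6028) = 37.07°.

θ_c ≈ 37.07°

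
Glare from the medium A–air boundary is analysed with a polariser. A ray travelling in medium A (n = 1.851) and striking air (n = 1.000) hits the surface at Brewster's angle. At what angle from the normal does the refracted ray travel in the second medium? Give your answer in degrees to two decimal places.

First find Brewster's angle: tan θ_B = 1.000/1.851 = 0.5402, giving θ_B = 28.38°.
Since θ_B + θ_t = 90° at Brewster incidence, θ_t = 90° − 28.38° = 61.62°.

θ_t ≈ 61.62°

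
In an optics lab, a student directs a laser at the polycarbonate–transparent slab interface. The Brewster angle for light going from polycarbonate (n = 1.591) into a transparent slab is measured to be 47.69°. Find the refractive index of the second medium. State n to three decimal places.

Brewster's law: tan θ_B = n₂/n₁ (light incident in polycarbonate, refracted into a transparent slab).
n₂ = n₁ tan θ_B = 1.591 × tan 47.69° = 1.748.

n ≈ 1.748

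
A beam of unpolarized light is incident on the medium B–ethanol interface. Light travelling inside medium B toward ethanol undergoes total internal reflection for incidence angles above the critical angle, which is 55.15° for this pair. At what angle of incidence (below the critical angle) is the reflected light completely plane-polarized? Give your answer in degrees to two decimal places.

θ_B ≈ 39.37°

sin θ_c = n₂/n₁, so n₂/n₁ = sin 55.15° = 0.8207.
Brewster: tan θ_B = n₂/n₁ = 0.8207.
θ_B = arctan(0.8207) = 39.37°.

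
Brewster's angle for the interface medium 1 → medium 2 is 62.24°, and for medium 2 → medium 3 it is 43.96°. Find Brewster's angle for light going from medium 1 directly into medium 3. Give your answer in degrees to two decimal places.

θ_B ≈ 61.37°

n₂/n₁ = tan 62.24° = 1.8999 and n₃/n₂ = tan 43.96° = 0.9643.
n₃/n₁ = 1.8321. Then tan θ_B(1→3) = n₃/n₁, so θ_B(1→3) = arctan(1.8321) = 61.37°.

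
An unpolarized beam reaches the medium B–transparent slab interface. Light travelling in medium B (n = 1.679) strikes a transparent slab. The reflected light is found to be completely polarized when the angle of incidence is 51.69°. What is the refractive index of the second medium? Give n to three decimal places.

Full polarization of the reflected beam means tan θ_B = n₂/n₁, where n₁ is the incident medium (medium B).
n₂ = n₁ tan θ_B = 1.679 × tan 51.69° = 2.125.

n ≈ 2.125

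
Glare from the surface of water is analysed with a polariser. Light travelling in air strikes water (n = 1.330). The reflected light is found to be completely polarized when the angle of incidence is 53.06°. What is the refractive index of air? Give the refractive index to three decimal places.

Full polarization of the reflected beam means tan θ_B = n₂/n₁, where n₁ is the incident medium (air).
n₁ = n₂ / tan θ_B = 1.330 / tan 53.06° = 1.000.

n ≈ 1.000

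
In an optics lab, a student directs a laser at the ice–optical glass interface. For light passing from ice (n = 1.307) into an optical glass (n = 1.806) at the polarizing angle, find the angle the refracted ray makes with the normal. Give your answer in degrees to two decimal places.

θ_t ≈ 35.89°

θ_B = arctan(n₂/n₁) = arctan(1.806/1.307) = 54.11°.
Since θ_B + θ_t = 90° at Brewster incidence, θ_t = 90° − 54.11° = 35.89°.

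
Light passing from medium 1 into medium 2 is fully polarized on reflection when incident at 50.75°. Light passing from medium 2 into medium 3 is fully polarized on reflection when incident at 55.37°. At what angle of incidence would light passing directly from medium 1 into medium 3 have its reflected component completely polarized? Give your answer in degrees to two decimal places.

Each Brewster angle gives a ratio: n₂/n₁ = tan 50.75° = 1.2239, n₃/n₂ = tan 55.37° = 1.4480.
n₃/n₁ = 1.7722. Then tan θ_B(1→3) = n₃/n₁, so θ_B(1→3) = arctan(1.7722) = 60.57°.

θ_B ≈ 60.57°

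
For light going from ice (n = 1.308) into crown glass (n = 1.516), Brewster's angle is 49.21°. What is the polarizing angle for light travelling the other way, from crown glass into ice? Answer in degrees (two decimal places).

The two Brewster angles are complementary: θ_B' = 90° − θ_B = 90° − 49.21° = 40.79°.

θ_B' ≈ 40.79°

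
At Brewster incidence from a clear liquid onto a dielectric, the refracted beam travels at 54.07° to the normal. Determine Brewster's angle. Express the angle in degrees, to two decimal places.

At Brewster's angle the reflected and refracted rays are perpendicular, so θ_B + θ_t = 90°.
θ_B = 90° − 54.07° = 35.93°.

θ_B ≈ 35.93°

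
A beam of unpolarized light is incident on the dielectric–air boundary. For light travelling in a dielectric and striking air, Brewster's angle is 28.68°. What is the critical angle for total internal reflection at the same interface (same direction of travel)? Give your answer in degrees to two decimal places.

θ_c ≈ 33.16°

tan θ_B = n₂/n₁ = tan 28.68° = 0.5470.
Total internal reflection: sin θ_c = n₂/n₁ = 0.5470.
θ_c = arcsin(0.5470) = 33.16°.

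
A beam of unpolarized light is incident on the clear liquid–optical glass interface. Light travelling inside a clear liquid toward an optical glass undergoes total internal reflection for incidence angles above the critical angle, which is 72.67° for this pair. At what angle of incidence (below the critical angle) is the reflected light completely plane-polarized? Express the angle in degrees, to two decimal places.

θ_B ≈ 43.67°

At the critical angle sin θ_c = n₂/n₁, giving n₂/n₁ = sin 72.67° = 0.9546.
Then tan θ_B = n₂/n₁ = 0.9546, so θ_B = arctan 0.9546 = 43.67°.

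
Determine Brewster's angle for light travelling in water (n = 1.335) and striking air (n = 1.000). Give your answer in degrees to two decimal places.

θ_B ≈ 36.84°

At Brewster's angle the reflected and refracted rays are perpendicular, which with Snell's law gives tan θ_B = n₂/n₁.
tan θ_B = n₂/n₁ = 1.000/1.335 = 0.7491. Taking the arctangent, θ_B = 36.84°.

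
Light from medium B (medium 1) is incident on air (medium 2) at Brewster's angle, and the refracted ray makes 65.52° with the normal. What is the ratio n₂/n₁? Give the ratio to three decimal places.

n₂/n₁ ≈ 0.455

At Brewster incidence θ_B = 90° − θ_t = 90° − 65.52° = 24.48°.
tan θ_B = n₂/n₁, so n₂/n₁ = tan 24.48° = 0.455.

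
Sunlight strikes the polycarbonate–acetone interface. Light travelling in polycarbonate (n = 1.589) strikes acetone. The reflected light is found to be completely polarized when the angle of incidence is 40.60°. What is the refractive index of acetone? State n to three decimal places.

At the Brewster angle, tan θ_B = n₂/n₁ with n₁ on the incident side (polycarbonate) and n₂ on the transmitted side (acetone).
n₂ = n₁ tan θ_B = 1.589 × tan 40.60° = 1.362.

n ≈ 1.362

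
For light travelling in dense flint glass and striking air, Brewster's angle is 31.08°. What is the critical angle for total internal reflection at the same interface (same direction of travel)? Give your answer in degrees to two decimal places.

θ_c ≈ 37.07°

tan θ_B = n₂/n₁ = tan 31.08° = 0.6028.
Total internal reflection: sin θ_c = n₂/n₁ = 0.6028.
θ_c = arcsin(0.6028) = 37.07°.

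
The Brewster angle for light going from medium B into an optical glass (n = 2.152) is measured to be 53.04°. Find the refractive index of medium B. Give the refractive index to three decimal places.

n ≈ 1.619

Full polarization of the reflected beam means tan θ_B = n₂/n₁, where n₁ is the incident medium (medium B).
n₁ = n₂ / tan θ_B = 2.152 / tan 53.04° = 1.619.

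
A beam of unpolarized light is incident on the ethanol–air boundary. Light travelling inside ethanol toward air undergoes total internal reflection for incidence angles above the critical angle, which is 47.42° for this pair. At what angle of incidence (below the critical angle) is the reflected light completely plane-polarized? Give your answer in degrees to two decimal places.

sin θ_c = n₂/n₁, so n₂/n₁ = sin 47.42° = 0.7363.
Brewster: tan θ_B = n₂/n₁ = 0.7363.
θ_B = arctan(0.7363) = 36.37°.

θ_B ≈ 36.37°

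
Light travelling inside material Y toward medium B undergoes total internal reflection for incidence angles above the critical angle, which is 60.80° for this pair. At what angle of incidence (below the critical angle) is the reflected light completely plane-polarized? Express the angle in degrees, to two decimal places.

At the critical angle sin θ_c = n₂/n₁, giving n₂/n₁ = sin 60.80° = 0.8729.
Then tan θ_B = n₂/n₁ = 0.8729, so θ_B = arctan 0.8729 = 41.12°.

θ_B ≈ 41.12°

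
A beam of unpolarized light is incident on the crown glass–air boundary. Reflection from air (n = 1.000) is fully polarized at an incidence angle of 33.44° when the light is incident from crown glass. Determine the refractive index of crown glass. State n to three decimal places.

n ≈ 1.514

At the polarizing angle, tan θ_B = n₂/n₁ with n₁ on the incident side (crown glass) and n₂ on the transmitted side (air).
n₁ = n₂ / tan θ_B = 1.000 / tan 33.44° = 1.514.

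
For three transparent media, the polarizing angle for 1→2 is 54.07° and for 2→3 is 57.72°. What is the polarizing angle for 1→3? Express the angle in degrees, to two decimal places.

tan θ_B(1→2) = n₂/n₁ = tan 54.07° = 1.3799.
tan θ_B(2→3) = n₃/n₂ = tan 57.72° = 1.5831.
Multiplying, n₃/n₁ = 1.3799 × 1.5831 = 2.1845, and θ_B(1→3) = arctan 2.1845 = 65.40°.

θ_B ≈ 65.40°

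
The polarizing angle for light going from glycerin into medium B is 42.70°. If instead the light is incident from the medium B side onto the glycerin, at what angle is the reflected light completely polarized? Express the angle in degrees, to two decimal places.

θ_B' ≈ 47.30°

tan θ_B' = n₁/n₂ = 1/tan θ_B, so θ_B' = 90° − θ_B.
θ_B' = 90° − 42.70° = 47.30°.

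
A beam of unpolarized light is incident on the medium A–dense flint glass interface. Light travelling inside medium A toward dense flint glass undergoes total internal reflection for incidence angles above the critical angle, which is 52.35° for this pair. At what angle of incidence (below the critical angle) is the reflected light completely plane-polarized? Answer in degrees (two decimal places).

θ_B ≈ 38.37°

sin θ_c = n₂/n₁, so n₂/n₁ = sin 52.35° = 0.7918.
Brewster: tan θ_B = n₂/n₁ = 0.7918.
θ_B = arctan(0.7918) = 38.37°.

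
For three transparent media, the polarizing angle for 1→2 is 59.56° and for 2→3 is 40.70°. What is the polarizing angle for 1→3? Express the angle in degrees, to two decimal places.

Each Brewster angle gives a ratio: n₂/n₁ = tan 59.56° = 1.7017, n₃/n₂ = tan 40.70° = 0.8601.
n₃/n₁ = 1.4637. Then tan θ_B(1→3) = n₃/n₁, so θ_B(1→3) = arctan(1.4637) = 55.66°.

θ_B ≈ 55.66°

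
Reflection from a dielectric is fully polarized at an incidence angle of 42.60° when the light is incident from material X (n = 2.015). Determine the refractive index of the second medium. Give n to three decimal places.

n ≈ 1.853

Brewster's law: tan θ_B = n₂/n₁ (light incident in material X, refracted into a dielectric).
n₂ = n₁ tan θ_B = 2.015 × tan 42.60° = 1.853.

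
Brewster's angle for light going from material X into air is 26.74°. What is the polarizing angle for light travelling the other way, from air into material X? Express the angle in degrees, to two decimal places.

The two Brewster angles are complementary: θ_B' = 90° − θ_B = 90° − 26.74° = 63.26°.

θ_B' ≈ 63.26°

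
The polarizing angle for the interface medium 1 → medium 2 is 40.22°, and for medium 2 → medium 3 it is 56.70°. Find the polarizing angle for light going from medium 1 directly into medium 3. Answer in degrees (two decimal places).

θ_B ≈ 52.16°

n₂/n₁ = tan 40.22° = 0.8457 and n₃/n₂ = tan 56.70° = 1.5224.
Multiplying, n₃/n₁ = 0.8457 × 1.5224 = 1.2874, and θ_B(1→3) = arctan 1.2874 = 52.16°.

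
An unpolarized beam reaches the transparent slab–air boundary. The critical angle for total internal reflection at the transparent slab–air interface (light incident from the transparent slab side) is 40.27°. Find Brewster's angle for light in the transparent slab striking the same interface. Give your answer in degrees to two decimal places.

sin θ_c = n₂/n₁, so n₂/n₁ = sin 40.27° = 0.6464.
Brewster: tan θ_B = n₂/n₁ = 0.6464.
θ_B = arctan(0.6464) = 32.88°.

θ_B ≈ 32.88°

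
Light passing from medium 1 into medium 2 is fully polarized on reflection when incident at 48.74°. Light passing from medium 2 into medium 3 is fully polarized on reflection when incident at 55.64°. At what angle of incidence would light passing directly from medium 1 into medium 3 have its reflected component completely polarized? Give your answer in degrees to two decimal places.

n₂/n₁ = tan 48.74° = 1.1399 and n₃/n₂ = tan 55.64° = 1.4627.
n₃/n₁ = 1.6672. Then tan θ_B(1→3) = n₃/n₁, so θ_B(1→3) = arctan(1.6672) = 59.05°.

θ_B ≈ 59.05°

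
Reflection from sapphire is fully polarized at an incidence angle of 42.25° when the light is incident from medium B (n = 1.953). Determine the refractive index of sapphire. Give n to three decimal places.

Brewster's law: tan θ_B = n₂/n₁ (light incident in medium B, refracted into sapphire).
n₂ = n₁ tan θ_B = 1.953 × tan 42.25° = 1.774.

n ≈ 1.774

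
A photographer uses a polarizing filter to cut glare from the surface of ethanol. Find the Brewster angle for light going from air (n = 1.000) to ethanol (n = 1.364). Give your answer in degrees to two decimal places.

θ_B ≈ 53.75°

At Brewster's angle the reflected and refracted rays are perpendicular, which with Snell's law gives tan θ_B = n₂/n₁.
Brewster's condition: tan θ_B = n₂/n₁ = 1.364/1.000 = 1.3640.
So θ_B = arctan 1.3640 = 53.75°.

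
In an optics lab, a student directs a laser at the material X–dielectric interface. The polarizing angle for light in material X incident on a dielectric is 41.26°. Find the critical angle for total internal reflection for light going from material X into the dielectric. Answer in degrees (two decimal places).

θ_c ≈ 61.32°

n₂/n₁ = tan 41.26° = 0.8773; the critical angle satisfies sin θ_c = n₂/n₁.
θ_c = arcsin(0.8773) = 61.32°.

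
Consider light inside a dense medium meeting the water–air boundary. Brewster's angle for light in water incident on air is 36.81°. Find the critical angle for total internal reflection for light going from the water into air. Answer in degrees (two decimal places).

n₂/n₁ = tan 36.81° = 0.7484; the critical angle satisfies sin θ_c = n₂/n₁.
θ_c = arcsin(0.7484) = 48.45°.

θ_c ≈ 48.45°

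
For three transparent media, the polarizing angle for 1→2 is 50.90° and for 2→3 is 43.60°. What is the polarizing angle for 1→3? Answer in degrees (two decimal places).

Each Brewster angle gives a ratio: n₂/n₁ = tan 50.90° = 1.2305, n₃/n₂ = tan 43.60° = 0.9523.
n₃/n₁ = 1.1718. Then tan θ_B(1→3) = n₃/n₁, so θ_B(1→3) = arctan(1.1718) = 49.52°.

θ_B ≈ 49.52°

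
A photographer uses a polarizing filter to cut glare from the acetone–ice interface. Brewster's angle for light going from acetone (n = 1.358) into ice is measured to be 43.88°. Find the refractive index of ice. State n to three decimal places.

Brewster's law: tan θ_B = n₂/n₁ (light incident in acetone, refracted into ice).
n₂ = n₁ tan θ_B = 1.358 × tan 43.88° = 1.306.

n ≈ 1.306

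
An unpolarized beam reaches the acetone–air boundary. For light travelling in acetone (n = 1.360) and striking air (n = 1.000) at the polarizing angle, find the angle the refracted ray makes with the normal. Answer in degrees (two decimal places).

tan θ_B = n₂/n₁ = 1.000/1.360 = 0.7353, so θ_B = 36.33°.
The refracted ray is perpendicular to the reflected ray, so θ_t = 90° − θ_B = 53.67°.

θ_t ≈ 53.67°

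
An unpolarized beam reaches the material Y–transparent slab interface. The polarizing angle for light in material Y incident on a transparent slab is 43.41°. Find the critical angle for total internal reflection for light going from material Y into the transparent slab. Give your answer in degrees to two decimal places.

θ_c ≈ 71.08°

tan θ_B = n₂/n₁ = tan 43.41° = 0.9460.
Total internal reflection: sin θ_c = n₂/n₁ = 0.9460.
θ_c = arcsin(0.9460) = 71.08°.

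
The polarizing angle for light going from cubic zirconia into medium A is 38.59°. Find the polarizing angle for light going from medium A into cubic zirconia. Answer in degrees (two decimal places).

Reversing the direction swaps n₁ and n₂, so tan θ_B' = 1/tan θ_B and θ_B' = 90° − θ_B.
Hence θ_B' = 90° − 38.59° = 51.41°.

θ_B' ≈ 51.41°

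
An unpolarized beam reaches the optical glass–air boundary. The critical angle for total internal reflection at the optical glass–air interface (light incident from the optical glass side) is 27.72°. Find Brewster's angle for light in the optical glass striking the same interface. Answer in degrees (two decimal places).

θ_B ≈ 24.95°

At the critical angle sin θ_c = n₂/n₁, giving n₂/n₁ = sin 27.72° = 0.4652.
Then tan θ_B = n₂/n₁ = 0.4652, so θ_B = arctan 0.4652 = 24.95°.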